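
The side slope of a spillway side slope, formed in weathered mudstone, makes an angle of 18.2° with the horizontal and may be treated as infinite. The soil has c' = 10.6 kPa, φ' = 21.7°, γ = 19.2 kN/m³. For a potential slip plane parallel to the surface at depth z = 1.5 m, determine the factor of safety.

For an infinite slope with a slip plane parallel to the surface (no pore pressure): FS = [c' + γz cos²β tanφ'] / [γz sinβ cosβ].
γz = 19.2·1.5 = 28.80 kN/m²
Numerator = 10.6 + 28.80·cos²18.2°·tan21.7° = 10.6 + 28.80·0.9024·0.3979 = 20.943 kPa
Denominator = 28.80·sin18.2°·cos18.2° = 28.80·0.3123·0.9500 = 8.545 kPa
FS = 20.943 / 8.545 = 2.451

FS = 2.45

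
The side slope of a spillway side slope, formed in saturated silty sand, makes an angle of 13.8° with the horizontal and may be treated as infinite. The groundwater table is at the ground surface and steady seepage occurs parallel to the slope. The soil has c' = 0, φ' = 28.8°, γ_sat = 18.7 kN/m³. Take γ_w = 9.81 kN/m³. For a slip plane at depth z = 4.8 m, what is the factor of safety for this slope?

FS = 1.06

With seepage parallel to the slope and the water table at the surface, the effective normal stress on the slip plane uses the buoyant unit weight γ' = γ_sat − γ_w while the driving shear stress uses γ_sat:
FS = [c' + γ' z cos²β tanφ'] / [γ_sat z sinβ cosβ]
(For c' = 0 this reduces to FS = (γ'/γ_sat)·tanφ'/tanβ.)
γ' = 18.7 − 9.81 = 8.89 kN/m³
Numerator = 0.0 + 8.89·4.8·cos²13.8°·tan28.8° = 0.0 + 8.89·4.8·0.9431·0.5498 = 22.124 kPa
Denominator = 18.7·4.8·sin13.8°·cos13.8° = 18.7·4.8·0.2385·0.9711 = 20.793 kPa
FS = 22.124 / 20.793 = 1.064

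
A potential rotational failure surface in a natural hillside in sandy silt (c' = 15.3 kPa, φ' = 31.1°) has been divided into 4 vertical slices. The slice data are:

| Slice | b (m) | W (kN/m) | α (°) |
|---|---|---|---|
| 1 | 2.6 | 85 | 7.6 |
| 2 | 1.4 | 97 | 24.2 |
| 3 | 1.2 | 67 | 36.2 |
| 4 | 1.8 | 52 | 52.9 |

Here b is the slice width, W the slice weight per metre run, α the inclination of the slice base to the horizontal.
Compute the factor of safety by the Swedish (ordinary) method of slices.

FS = 2.18

Ordinary method of slices: FS = Σ[c'·Δl_i + (W_i cosα_i)·tanφ'] / Σ W_i sinα_i, with Δl_i = b_i / cosα_i.
Slice 1: Δl = 2.6/cos7.6° = 2.623 m; N'_1 = 85·cos7.6° = 84.3; c'Δl = 40.13; W sinα = 11.2
Slice 2: Δl = 1.4/cos24.2° = 1.535 m; N'_2 = 97·cos24.2° = 88.5; c'Δl = 23.48; W sinα = 39.8
Slice 3: Δl = 1.2/cos36.2° = 1.487 m; N'_3 = 67·cos36.2° = 54.1; c'Δl = 22.75; W sinα = 39.6
Slice 4: Δl = 1.8/cos52.9° = 2.984 m; N'_4 = 52·cos52.9° = 31.4; c'Δl = 45.66; W sinα = 41.5
Σc'Δl = 132.0 kN/m; ΣN' = 258.2 kN/m; ΣW sinα = 132.0 kN/m
Resisting = 132.0 + 258.2·tan31.1° = 132.0 + 155.7 = 287.8 kN/m
FS = 287.8 / 132.0 = 2.179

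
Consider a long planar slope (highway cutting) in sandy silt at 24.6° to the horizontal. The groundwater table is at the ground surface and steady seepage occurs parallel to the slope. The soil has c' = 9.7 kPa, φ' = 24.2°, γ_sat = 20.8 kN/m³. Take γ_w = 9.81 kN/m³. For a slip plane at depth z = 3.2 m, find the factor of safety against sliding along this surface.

FS = 0.90

With seepage parallel to the slope and the water table at the surface, the effective normal stress on the slip plane uses the buoyant unit weight γ' = γ_sat − γ_w while the driving shear stress uses γ_sat:
FS = [c' + γ' z cos²β tanφ'] / [γ_sat z sinβ cosβ]
γ' = 20.8 − 9.81 = 10.99 kN/m³
Numerator = 9.7 + 10.99·3.2·cos²24.6°·tan24.2° = 9.7 + 10.99·3.2·0.8267·0.4494 = 22.766 kPa
Denominator = 20.8·3.2·sin24.6°·cos24.6° = 20.8·3.2·0.4163·0.9092 = 25.193 kPa
FS = 22.766 / 25.193 = 0.904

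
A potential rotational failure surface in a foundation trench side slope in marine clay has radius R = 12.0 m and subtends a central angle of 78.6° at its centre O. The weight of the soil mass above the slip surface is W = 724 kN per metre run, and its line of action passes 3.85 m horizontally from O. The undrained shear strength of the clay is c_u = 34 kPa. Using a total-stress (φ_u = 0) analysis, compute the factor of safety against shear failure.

FS = 2.41

Taking moments about the centre O, the resisting moment is provided by the undrained shear strength acting along the arc:
Arc length L_a = R·θ = 12.0·(78.6°·π/180) = 12.0·1.3718 = 16.46 m
M_R = c_u·L_a·R = 34·16.46·12.0 = 6716.5 kN·m/m
M_D = W·d = 724·3.85 = 2787.4 kN·m/m
FS = M_R / M_D = 6716.5 / 2787.4 = 2.410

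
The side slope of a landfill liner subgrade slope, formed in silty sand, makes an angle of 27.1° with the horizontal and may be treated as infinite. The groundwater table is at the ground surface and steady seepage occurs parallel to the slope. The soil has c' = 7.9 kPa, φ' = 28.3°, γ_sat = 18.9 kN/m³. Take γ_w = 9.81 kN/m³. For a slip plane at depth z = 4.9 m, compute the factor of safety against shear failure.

With seepage parallel to the slope and the water table at the surface, the effective normal stress on the slip plane uses the buoyant unit weight γ' = γ_sat − γ_w while the driving shear stress uses γ_sat:
FS = [c' + γ' z cos²β tanφ'] / [γ_sat z sinβ cosβ]
γ' = 18.9 − 9.81 = 9.09 kN/m³
Numerator = 7.9 + 9.09·4.9·cos²27.1°·tan28.3° = 7.9 + 9.09·4.9·0.7925·0.5384 = 26.906 kPa
Denominator = 18.9·4.9·sin27.1°·cos27.1° = 18.9·4.9·0.4555·0.8902 = 37.556 kPa
FS = 26.906 / 37.556 = 0.716

FS = 0.72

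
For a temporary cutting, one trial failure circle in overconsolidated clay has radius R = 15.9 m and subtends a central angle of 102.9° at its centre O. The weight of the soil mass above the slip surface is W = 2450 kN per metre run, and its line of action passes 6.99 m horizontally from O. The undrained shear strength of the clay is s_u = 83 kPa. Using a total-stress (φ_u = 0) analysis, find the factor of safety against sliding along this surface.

Taking moments about the centre O, the resisting moment is provided by the undrained shear strength acting along the arc:
Arc length L_a = R·θ = 15.9·(102.9°·π/180) = 15.9·1.7959 = 28.56 m
M_R = s_u·L_a·R = 83·28.56·15.9 = 37684.7 kN·m/m
M_D = W·d = 2450·6.99 = 17125.5 kN·m/m
FS = M_R / M_D = 37684.7 / 17125.5 = 2.201

FS = 2.20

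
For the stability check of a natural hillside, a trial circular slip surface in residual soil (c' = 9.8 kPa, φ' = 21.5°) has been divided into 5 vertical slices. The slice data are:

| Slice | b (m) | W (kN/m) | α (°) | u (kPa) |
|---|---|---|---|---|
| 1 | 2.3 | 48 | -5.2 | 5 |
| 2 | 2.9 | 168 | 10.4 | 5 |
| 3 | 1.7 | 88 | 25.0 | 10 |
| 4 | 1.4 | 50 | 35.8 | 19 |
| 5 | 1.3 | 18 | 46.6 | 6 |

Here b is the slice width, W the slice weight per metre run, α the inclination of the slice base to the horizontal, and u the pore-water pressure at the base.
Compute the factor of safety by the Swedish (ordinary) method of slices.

Ordinary method of slices: FS = Σ[c'·Δl_i + (W_i cosα_i − u_i·Δl_i)·tanφ'] / Σ W_i sinα_i, with Δl_i = b_i / cosα_i.
Slice 1: Δl = 2.3/cos(-5.2°) = 2.310 m; N'_1 = 48·cos(-5.2°) − 5·2.310 = 36.3; c'Δl = 22.63; W sinα = -4.4
Slice 2: Δl = 2.9/cos10.4° = 2.948 m; N'_2 = 168·cos10.4° − 5·2.948 = 150.5; c'Δl = 28.89; W sinα = 30.3
Slice 3: Δl = 1.7/cos25.0° = 1.876 m; N'_3 = 88·cos25.0° − 10·1.876 = 61.0; c'Δl = 18.38; W sinα = 37.2
Slice 4: Δl = 1.4/cos35.8° = 1.726 m; N'_4 = 50·cos35.8° − 19·1.726 = 7.8; c'Δl = 16.92; W sinα = 29.2
Slice 5: Δl = 1.3/cos46.6° = 1.892 m; N'_5 = 18·cos46.6° − 6·1.892 = 1.0; c'Δl = 18.54; W sinα = 13.1
Σc'Δl = 105.4 kN/m; ΣN' = 256.5 kN/m; ΣW sinα = 105.5 kN/m
Resisting = 105.4 + 256.5·tan21.5° = 105.4 + 101.0 = 206.4 kN/m
FS = 206.4 / 105.5 = 1.957

FS = 1.96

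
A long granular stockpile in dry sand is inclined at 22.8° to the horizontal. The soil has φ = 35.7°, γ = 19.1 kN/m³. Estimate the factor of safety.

FS = 1.71

For a dry cohesionless infinite slope the factor of safety is FS = tanφ / tanβ.
FS = tan35.7° / tan22.8° = 0.7186 / 0.4204 = 1.709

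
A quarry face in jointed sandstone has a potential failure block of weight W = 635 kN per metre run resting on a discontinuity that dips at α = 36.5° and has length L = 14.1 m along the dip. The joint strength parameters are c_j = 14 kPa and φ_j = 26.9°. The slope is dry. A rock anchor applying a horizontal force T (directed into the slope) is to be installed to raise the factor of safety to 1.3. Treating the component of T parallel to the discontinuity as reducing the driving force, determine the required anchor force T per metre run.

Resolving forces along and normal to the sliding plane, with the horizontal anchor force T adding T·sinα to the effective normal force and T·cosα acting up the plane against the driving force:
FS = [c_jL + (W cosα + T sinα) tanφ_j] / [W sinα − T cosα]
Without the anchor: N' = 510.4 kN/m, driving T_d = 377.7 kN/m, resisting R = 14·14.1 + 510.4·tan26.9° = 456.4 kN/m, FS = 1.21.
Setting FS = 1.3 and solving for T:
1.3·(377.7 − T cos36.5°) = 456.4 + T sin36.5°·tan26.9°
T·(sin36.5°·tan26.9° + 1.3·cos36.5°) = 1.3·377.7 − 456.4
T·(0.5948·0.5073 + 1.3·0.8039) = 491.0 − 456.4 = 34.7
T·1.3468 = 34.7
T = 25.7 kN/m

T = 26 kN/m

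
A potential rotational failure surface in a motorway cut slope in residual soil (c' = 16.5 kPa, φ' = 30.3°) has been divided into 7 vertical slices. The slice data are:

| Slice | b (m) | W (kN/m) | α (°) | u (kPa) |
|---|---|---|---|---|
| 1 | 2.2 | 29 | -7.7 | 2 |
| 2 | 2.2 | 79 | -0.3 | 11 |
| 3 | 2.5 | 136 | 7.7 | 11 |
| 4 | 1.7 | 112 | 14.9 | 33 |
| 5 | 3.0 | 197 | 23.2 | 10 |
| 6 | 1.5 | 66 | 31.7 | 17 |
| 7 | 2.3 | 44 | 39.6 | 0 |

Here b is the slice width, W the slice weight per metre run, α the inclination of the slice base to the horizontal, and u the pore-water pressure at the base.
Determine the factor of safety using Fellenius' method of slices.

Ordinary method of slices: FS = Σ[c'·Δl_i + (W_i cosα_i − u_i·Δl_i)·tanφ'] / Σ W_i sinα_i, with Δl_i = b_i / cosα_i.
Slice 1: Δl = 2.2/cos(-7.7°) = 2.220 m; N'_1 = 29·cos(-7.7°) − 2·2.220 = 24.3; c'Δl = 36.63; W sinα = -3.9
Slice 2: Δl = 2.2/cos(-0.3°) = 2.200 m; N'_2 = 79·cos(-0.3°) − 11·2.200 = 54.8; c'Δl = 36.30; W sinα = -0.4
Slice 3: Δl = 2.5/cos7.7° = 2.523 m; N'_3 = 136·cos7.7° − 11·2.523 = 107.0; c'Δl = 41.63; W sinα = 18.2
Slice 4: Δl = 1.7/cos14.9° = 1.759 m; N'_4 = 112·cos14.9° − 33·1.759 = 50.2; c'Δl = 29.03; W sinα = 28.8
Slice 5: Δl = 3.0/cos23.2° = 3.264 m; N'_5 = 197·cos23.2° − 10·3.264 = 148.4; c'Δl = 53.85; W sinα = 77.6
Slice 6: Δl = 1.5/cos31.7° = 1.763 m; N'_6 = 66·cos31.7° − 17·1.763 = 26.2; c'Δl = 29.09; W sinα = 34.7
Slice 7: Δl = 2.3/cos39.6° = 2.985 m; N'_7 = 44·cos39.6° − 0·2.985 = 33.9; c'Δl = 49.25; W sinα = 28.0
Σc'Δl = 275.8 kN/m; ΣN' = 444.8 kN/m; ΣW sinα = 183.1 kN/m
Resisting = 275.8 + 444.8·tan30.3° = 275.8 + 259.9 = 535.7 kN/m
FS = 535.7 / 183.1 = 2.926

FS = 2.93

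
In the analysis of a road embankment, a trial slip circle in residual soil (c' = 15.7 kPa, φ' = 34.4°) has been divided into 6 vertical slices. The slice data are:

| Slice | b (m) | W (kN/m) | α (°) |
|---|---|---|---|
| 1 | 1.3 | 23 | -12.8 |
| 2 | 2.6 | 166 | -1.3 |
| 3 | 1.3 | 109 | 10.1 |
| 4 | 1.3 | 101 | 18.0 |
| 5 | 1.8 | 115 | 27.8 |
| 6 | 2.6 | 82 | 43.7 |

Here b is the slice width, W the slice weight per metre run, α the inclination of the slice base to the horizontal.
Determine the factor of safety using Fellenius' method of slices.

Ordinary method of slices: FS = Σ[c'·Δl_i + (W_i cosα_i)·tanφ'] / Σ W_i sinα_i, with Δl_i = b_i / cosα_i.
Slice 1: Δl = 1.3/cos(-12.8°) = 1.333 m; N'_1 = 23·cos(-12.8°) = 22.4; c'Δl = 20.93; W sinα = -5.1
Slice 2: Δl = 2.6/cos(-1.3°) = 2.601 m; N'_2 = 166·cos(-1.3°) = 166.0; c'Δl = 40.83; W sinα = -3.8
Slice 3: Δl = 1.3/cos10.1° = 1.320 m; N'_3 = 109·cos10.1° = 107.3; c'Δl = 20.73; W sinα = 19.1
Slice 4: Δl = 1.3/cos18.0° = 1.367 m; N'_4 = 101·cos18.0° = 96.1; c'Δl = 21.46; W sinα = 31.2
Slice 5: Δl = 1.8/cos27.8° = 2.035 m; N'_5 = 115·cos27.8° = 101.7; c'Δl = 31.95; W sinα = 53.6
Slice 6: Δl = 2.6/cos43.7° = 3.596 m; N'_6 = 82·cos43.7° = 59.3; c'Δl = 56.46; W sinα = 56.7
Σc'Δl = 192.4 kN/m; ΣN' = 552.8 kN/m; ΣW sinα = 151.8 kN/m
Resisting = 192.4 + 552.8·tan34.4° = 192.4 + 378.5 = 570.8 kN/m
FS = 570.8 / 151.8 = 3.762

FS = 3.76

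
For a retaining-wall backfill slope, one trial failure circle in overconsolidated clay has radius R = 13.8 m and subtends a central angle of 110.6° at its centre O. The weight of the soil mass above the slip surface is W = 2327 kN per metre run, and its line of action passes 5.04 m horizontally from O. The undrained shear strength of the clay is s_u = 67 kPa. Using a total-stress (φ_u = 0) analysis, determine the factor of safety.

FS = 2.10

Taking moments about the centre O, the resisting moment is provided by the undrained shear strength acting along the arc:
Arc length L_a = R·θ = 13.8·(110.6°·π/180) = 13.8·1.9303 = 26.64 m
M_R = s_u·L_a·R = 67·26.64·13.8 = 24630.1 kN·m/m
M_D = W·d = 2327·5.04 = 11728.1 kN·m/m
FS = M_R / M_D = 24630.1 / 11728.1 = 2.100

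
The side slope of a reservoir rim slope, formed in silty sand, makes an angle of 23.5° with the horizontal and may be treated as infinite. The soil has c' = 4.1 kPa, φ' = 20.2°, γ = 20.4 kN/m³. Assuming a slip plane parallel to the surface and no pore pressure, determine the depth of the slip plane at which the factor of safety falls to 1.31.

z = 1.18 m

Setting FS = 1.31 in FS = [c' + γz cos²β tanφ'] / [γz sinβ cosβ] and solving for z:
z = c' / [γ cosβ (FS·sinβ − cosβ·tanφ')]
  = 4.1 / [20.4·cos23.5°·(1.31·sin23.5° − cos23.5°·tan20.2°)]
  = 4.1 / [20.4·0.9171·(1.31·0.3987 − 0.9171·0.3679)]
  = 4.1 / 3.4600 = 1.185 m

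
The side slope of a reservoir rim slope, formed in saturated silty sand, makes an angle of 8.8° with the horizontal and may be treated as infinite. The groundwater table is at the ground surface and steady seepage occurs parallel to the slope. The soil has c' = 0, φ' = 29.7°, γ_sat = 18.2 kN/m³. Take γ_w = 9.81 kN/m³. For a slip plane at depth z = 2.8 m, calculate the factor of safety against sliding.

With seepage parallel to the slope and the water table at the surface, the effective normal stress on the slip plane uses the buoyant unit weight γ' = γ_sat − γ_w while the driving shear stress uses γ_sat:
FS = [c' + γ' z cos²β tanφ'] / [γ_sat z sinβ cosβ]
(For c' = 0 this reduces to FS = (γ'/γ_sat)·tanφ'/tanβ.)
γ' = 18.2 − 9.81 = 8.39 kN/m³
Numerator = 0.0 + 8.39·2.8·cos²8.8°·tan29.7° = 0.0 + 8.39·2.8·0.9766·0.5704 = 13.086 kPa
Denominator = 18.2·2.8·sin8.8°·cos8.8° = 18.2·2.8·0.1530·0.9882 = 7.704 kPa
FS = 13.086 / 7.704 = 1.699

FS = 1.70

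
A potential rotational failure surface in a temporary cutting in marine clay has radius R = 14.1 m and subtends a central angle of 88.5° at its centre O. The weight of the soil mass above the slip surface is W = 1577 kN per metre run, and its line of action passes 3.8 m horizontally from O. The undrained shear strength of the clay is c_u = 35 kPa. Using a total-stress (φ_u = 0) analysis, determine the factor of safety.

Taking moments about the centre O, the resisting moment is provided by the undrained shear strength acting along the arc:
Arc length L_a = R·θ = 14.1·(88.5°·π/180) = 14.1·1.5446 = 21.78 m
M_R = c_u·L_a·R = 35·21.78·14.1 = 10748.0 kN·m/m
M_D = W·d = 1577·3.8 = 5992.6 kN·m/m
FS = M_R / M_D = 10748.0 / 5992.6 = 1.794

FS = 1.79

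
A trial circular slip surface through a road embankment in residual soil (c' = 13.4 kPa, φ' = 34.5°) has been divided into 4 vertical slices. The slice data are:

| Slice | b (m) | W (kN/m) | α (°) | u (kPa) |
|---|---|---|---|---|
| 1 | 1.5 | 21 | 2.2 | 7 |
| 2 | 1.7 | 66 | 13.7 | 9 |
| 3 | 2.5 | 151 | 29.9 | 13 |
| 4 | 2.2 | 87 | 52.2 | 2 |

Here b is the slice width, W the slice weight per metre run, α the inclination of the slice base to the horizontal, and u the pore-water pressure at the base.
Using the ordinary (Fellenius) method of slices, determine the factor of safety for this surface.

Ordinary method of slices: FS = Σ[c'·Δl_i + (W_i cosα_i − u_i·Δl_i)·tanφ'] / Σ W_i sinα_i, with Δl_i = b_i / cosα_i.
Slice 1: Δl = 1.5/cos2.2° = 1.501 m; N'_1 = 21·cos2.2° − 7·1.501 = 10.5; c'Δl = 20.11; W sinα = 0.8
Slice 2: Δl = 1.7/cos13.7° = 1.750 m; N'_2 = 66·cos13.7° − 9·1.750 = 48.4; c'Δl = 23.45; W sinα = 15.6
Slice 3: Δl = 2.5/cos29.9° = 2.884 m; N'_3 = 151·cos29.9° − 13·2.884 = 93.4; c'Δl = 38.64; W sinα = 75.3
Slice 4: Δl = 2.2/cos52.2° = 3.589 m; N'_4 = 87·cos52.2° − 2·3.589 = 46.1; c'Δl = 48.10; W sinα = 68.7
Σc'Δl = 130.3 kN/m; ΣN' = 198.4 kN/m; ΣW sinα = 160.5 kN/m
Resisting = 130.3 + 198.4·tan34.5° = 130.3 + 136.4 = 266.7 kN/m
FS = 266.7 / 160.5 = 1.662

FS = 1.66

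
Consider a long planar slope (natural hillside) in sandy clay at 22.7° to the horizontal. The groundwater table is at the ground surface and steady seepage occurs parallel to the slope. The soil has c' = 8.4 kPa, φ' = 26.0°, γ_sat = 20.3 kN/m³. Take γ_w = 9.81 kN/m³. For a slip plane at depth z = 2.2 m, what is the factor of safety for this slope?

FS = 1.13

With seepage parallel to the slope and the water table at the surface, the effective normal stress on the slip plane uses the buoyant unit weight γ' = γ_sat − γ_w while the driving shear stress uses γ_sat:
FS = [c' + γ' z cos²β tanφ'] / [γ_sat z sinβ cosβ]
γ' = 20.3 − 9.81 = 10.49 kN/m³
Numerator = 8.4 + 10.49·2.2·cos²22.7°·tan26.0° = 8.4 + 10.49·2.2·0.8511·0.4877 = 17.980 kPa
Denominator = 20.3·2.2·sin22.7°·cos22.7° = 20.3·2.2·0.3859·0.9225 = 15.900 kPa
FS = 17.980 / 15.900 = 1.131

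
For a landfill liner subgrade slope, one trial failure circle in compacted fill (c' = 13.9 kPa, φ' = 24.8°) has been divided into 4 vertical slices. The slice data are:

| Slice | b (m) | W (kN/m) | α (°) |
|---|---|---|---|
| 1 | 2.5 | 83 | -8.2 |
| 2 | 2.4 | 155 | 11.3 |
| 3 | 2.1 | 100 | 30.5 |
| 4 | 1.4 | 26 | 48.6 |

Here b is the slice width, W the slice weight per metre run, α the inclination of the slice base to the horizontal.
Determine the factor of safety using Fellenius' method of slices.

Ordinary method of slices: FS = Σ[c'·Δl_i + (W_i cosα_i)·tanφ'] / Σ W_i sinα_i, with Δl_i = b_i / cosα_i.
Slice 1: Δl = 2.5/cos(-8.2°) = 2.526 m; N'_1 = 83·cos(-8.2°) = 82.2; c'Δl = 35.11; W sinα = -11.8
Slice 2: Δl = 2.4/cos11.3° = 2.447 m; N'_2 = 155·cos11.3° = 152.0; c'Δl = 34.02; W sinα = 30.4
Slice 3: Δl = 2.1/cos30.5° = 2.437 m; N'_3 = 100·cos30.5° = 86.2; c'Δl = 33.88; W sinα = 50.8
Slice 4: Δl = 1.4/cos48.6° = 2.117 m; N'_4 = 26·cos48.6° = 17.2; c'Δl = 29.43; W sinα = 19.5
Σc'Δl = 132.4 kN/m; ΣN' = 337.5 kN/m; ΣW sinα = 88.8 kN/m
Resisting = 132.4 + 337.5·tan24.8° = 132.4 + 155.9 = 288.4 kN/m
FS = 288.4 / 88.8 = 3.248

FS = 3.25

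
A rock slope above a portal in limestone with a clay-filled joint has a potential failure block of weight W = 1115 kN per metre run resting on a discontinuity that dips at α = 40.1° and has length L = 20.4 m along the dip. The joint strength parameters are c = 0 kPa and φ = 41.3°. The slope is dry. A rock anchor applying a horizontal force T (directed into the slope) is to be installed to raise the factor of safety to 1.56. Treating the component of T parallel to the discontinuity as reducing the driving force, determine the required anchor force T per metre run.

Resolving forces along and normal to the sliding plane, with the horizontal anchor force T adding T·sinα to the effective normal force and T·cosα acting up the plane against the driving force:
FS = [cL + (W cosα + T sinα) tanφ] / [W sinα − T cosα]
Without the anchor: N' = 852.9 kN/m, driving T_d = 718.2 kN/m, resisting R = 0·20.4 + 852.9·tan41.3° = 749.3 kN/m, FS = 1.04.
Setting FS = 1.56 and solving for T:
1.56·(718.2 − T cos40.1°) = 749.3 + T sin40.1°·tan41.3°
T·(sin40.1°·tan41.3° + 1.56·cos40.1°) = 1.56·718.2 − 749.3
T·(0.6441·0.8785 + 1.56·0.7649) = 1120.4 − 749.3 = 371.1
T·1.7592 = 371.1
T = 211.0 kN/m

T = 211 kN/m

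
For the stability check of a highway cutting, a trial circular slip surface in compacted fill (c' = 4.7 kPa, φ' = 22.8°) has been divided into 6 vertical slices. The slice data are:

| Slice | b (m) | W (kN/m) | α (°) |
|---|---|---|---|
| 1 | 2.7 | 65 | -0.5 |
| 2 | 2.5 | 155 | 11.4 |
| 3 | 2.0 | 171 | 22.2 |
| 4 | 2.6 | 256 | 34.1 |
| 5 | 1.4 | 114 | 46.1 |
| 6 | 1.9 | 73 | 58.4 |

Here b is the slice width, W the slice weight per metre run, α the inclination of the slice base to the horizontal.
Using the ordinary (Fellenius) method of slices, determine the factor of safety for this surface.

FS = 0.97

Ordinary method of slices: FS = Σ[c'·Δl_i + (W_i cosα_i)·tanφ'] / Σ W_i sinα_i, with Δl_i = b_i / cosα_i.
Slice 1: Δl = 2.7/cos(-0.5°) = 2.700 m; N'_1 = 65·cos(-0.5°) = 65.0; c'Δl = 12.69; W sinα = -0.6
Slice 2: Δl = 2.5/cos11.4° = 2.550 m; N'_2 = 155·cos11.4° = 151.9; c'Δl = 11.99; W sinα = 30.6
Slice 3: Δl = 2.0/cos22.2° = 2.160 m; N'_3 = 171·cos22.2° = 158.3; c'Δl = 10.15; W sinα = 64.6
Slice 4: Δl = 2.6/cos34.1° = 3.140 m; N'_4 = 256·cos34.1° = 212.0; c'Δl = 14.76; W sinα = 143.5
Slice 5: Δl = 1.4/cos46.1° = 2.019 m; N'_5 = 114·cos46.1° = 79.0; c'Δl = 9.49; W sinα = 82.1
Slice 6: Δl = 1.9/cos58.4° = 3.626 m; N'_6 = 73·cos58.4° = 38.3; c'Δl = 17.04; W sinα = 62.2
Σc'Δl = 76.1 kN/m; ΣN' = 704.5 kN/m; ΣW sinα = 382.5 kN/m
Resisting = 76.1 + 704.5·tan22.8° = 76.1 + 296.2 = 372.3 kN/m
FS = 372.3 / 382.5 = 0.973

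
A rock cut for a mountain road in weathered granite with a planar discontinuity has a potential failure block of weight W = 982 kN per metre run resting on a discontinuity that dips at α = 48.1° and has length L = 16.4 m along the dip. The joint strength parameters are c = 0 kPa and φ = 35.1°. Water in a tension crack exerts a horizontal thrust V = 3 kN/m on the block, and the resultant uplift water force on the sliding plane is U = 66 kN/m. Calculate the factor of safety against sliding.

Resolving the block weight along and normal to the plane and applying the Mohr–Coulomb strength on the joint:
N' = W cosα − U − V sinα = 982·cos48.1° − 66 − 3·sin48.1° = 587.6 kN/m
Driving force T = W sinα + V cosα = 982·sin48.1° + 3·cos48.1° = 732.9 kN/m
Resisting force R = c·L + N'·tanφ = 0·16.4 + 587.6·tan35.1° = 0.0 + 413.0 = 413.0 kN/m
FS = R / T = 413.0 / 732.9 = 0.563

FS = 0.56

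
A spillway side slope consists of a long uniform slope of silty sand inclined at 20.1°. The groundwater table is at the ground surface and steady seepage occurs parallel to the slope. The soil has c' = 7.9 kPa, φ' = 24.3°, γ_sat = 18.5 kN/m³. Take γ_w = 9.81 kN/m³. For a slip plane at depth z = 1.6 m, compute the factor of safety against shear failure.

With seepage parallel to the slope and the water table at the surface, the effective normal stress on the slip plane uses the buoyant unit weight γ' = γ_sat − γ_w while the driving shear stress uses γ_sat:
FS = [c' + γ' z cos²β tanφ'] / [γ_sat z sinβ cosβ]
γ' = 18.5 − 9.81 = 8.69 kN/m³
Numerator = 7.9 + 8.69·1.6·cos²20.1°·tan24.3° = 7.9 + 8.69·1.6·0.8819·0.4515 = 13.436 kPa
Denominator = 18.5·1.6·sin20.1°·cos20.1° = 18.5·1.6·0.3437·0.9391 = 9.553 kPa
FS = 13.436 / 9.553 = 1.407

FS = 1.41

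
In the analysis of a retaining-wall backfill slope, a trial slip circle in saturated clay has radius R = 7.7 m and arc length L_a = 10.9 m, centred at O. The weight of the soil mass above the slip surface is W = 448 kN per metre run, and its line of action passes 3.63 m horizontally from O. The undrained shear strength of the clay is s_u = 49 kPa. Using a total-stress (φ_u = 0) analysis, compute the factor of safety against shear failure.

FS = 2.53

Taking moments about the centre O, the resisting moment is provided by the undrained shear strength acting along the arc:
M_R = s_u·L_a·R = 49·10.90·7.7 = 4112.6 kN·m/m
M_D = W·d = 448·3.63 = 1626.2 kN·m/m
FS = M_R / M_D = 4112.6 / 1626.2 = 2.529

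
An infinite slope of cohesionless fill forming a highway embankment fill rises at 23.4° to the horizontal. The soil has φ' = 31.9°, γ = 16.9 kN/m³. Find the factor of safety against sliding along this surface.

FS = 1.44

For a dry cohesionless infinite slope the factor of safety is FS = tanφ' / tanβ.
FS = tan31.9° / tan23.4° = 0.6224 / 0.4327 = 1.438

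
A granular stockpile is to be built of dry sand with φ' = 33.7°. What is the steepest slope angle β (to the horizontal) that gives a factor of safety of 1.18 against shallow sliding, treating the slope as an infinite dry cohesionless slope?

For an infinite dry cohesionless slope FS = tanφ'/tanβ, so tanβ = tanφ' / FS.
tanβ = tan33.7° / 1.18 = 0.6669 / 1.18 = 0.5652
β = arctan(0.5652) = 29.47°

β = 29.5°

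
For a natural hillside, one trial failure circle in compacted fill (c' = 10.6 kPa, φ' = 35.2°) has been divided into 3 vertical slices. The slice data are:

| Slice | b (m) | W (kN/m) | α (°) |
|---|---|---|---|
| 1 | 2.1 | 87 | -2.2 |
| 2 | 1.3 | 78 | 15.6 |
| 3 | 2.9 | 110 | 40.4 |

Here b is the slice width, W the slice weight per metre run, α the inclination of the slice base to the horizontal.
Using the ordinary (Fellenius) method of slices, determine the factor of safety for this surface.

Ordinary method of slices: FS = Σ[c'·Δl_i + (W_i cosα_i)·tanφ'] / Σ W_i sinα_i, with Δl_i = b_i / cosα_i.
Slice 1: Δl = 2.1/cos(-2.2°) = 2.102 m; N'_1 = 87·cos(-2.2°) = 86.9; c'Δl = 22.28; W sinα = -3.3
Slice 2: Δl = 1.3/cos15.6° = 1.350 m; N'_2 = 78·cos15.6° = 75.1; c'Δl = 14.31; W sinα = 21.0
Slice 3: Δl = 2.9/cos40.4° = 3.808 m; N'_3 = 110·cos40.4° = 83.8; c'Δl = 40.37; W sinα = 71.3
Σc'Δl = 76.9 kN/m; ΣN' = 245.8 kN/m; ΣW sinα = 88.9 kN/m
Resisting = 76.9 + 245.8·tan35.2° = 76.9 + 173.4 = 250.4 kN/m
FS = 250.4 / 88.9 = 2.815

FS = 2.82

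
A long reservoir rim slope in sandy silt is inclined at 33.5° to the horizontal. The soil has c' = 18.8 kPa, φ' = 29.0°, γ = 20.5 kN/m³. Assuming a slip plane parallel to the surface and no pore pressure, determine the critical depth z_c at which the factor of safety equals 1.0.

z_c = 12.26 m

Setting FS = 1.00 in FS = [c' + γz cos²β tanφ'] / [γz sinβ cosβ] and solving for z:
z = c' / [γ cosβ (FS·sinβ − cosβ·tanφ')]
  = 18.8 / [20.5·cos33.5°·(1.00·sin33.5° − cos33.5°·tan29.0°)]
  = 18.8 / [20.5·0.8339·(1.00·0.5519 − 0.8339·0.5543)]
  = 18.8 / 1.5335 = 12.260 m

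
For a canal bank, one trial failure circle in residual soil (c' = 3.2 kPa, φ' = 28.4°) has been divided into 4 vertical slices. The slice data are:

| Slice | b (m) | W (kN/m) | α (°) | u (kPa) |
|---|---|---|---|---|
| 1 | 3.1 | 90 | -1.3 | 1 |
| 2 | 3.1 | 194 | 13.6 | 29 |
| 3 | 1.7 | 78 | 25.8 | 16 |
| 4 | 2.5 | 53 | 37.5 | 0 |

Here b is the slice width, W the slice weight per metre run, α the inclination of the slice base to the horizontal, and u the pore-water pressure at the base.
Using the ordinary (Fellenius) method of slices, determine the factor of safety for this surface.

Ordinary method of slices: FS = Σ[c'·Δl_i + (W_i cosα_i − u_i·Δl_i)·tanφ'] / Σ W_i sinα_i, with Δl_i = b_i / cosα_i.
Slice 1: Δl = 3.1/cos(-1.3°) = 3.101 m; N'_1 = 90·cos(-1.3°) − 1·3.101 = 86.9; c'Δl = 9.92; W sinα = -2.0
Slice 2: Δl = 3.1/cos13.6° = 3.189 m; N'_2 = 194·cos13.6° − 29·3.189 = 96.1; c'Δl = 10.21; W sinα = 45.6
Slice 3: Δl = 1.7/cos25.8° = 1.888 m; N'_3 = 78·cos25.8° − 16·1.888 = 40.0; c'Δl = 6.04; W sinα = 33.9
Slice 4: Δl = 2.5/cos37.5° = 3.151 m; N'_4 = 53·cos37.5° − 0·3.151 = 42.0; c'Δl = 10.08; W sinα = 32.3
Σc'Δl = 36.3 kN/m; ΣN' = 265.0 kN/m; ΣW sinα = 109.8 kN/m
Resisting = 36.3 + 265.0·tan28.4° = 36.3 + 143.3 = 179.5 kN/m
FS = 179.5 / 109.8 = 1.635

FS = 1.64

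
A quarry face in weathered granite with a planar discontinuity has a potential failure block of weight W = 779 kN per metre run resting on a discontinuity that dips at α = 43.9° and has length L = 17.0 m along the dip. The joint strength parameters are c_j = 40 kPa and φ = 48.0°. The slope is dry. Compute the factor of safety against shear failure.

Resolving the block weight along and normal to the plane and applying the Mohr–Coulomb strength on the joint:
N' = W cosα = 779·cos43.9° = 561.3 kN/m
Driving force T = W sinα = 779·sin43.9° = 540.2 kN/m
Resisting force R = c_j·L + N'·tanφ = 40·17.0 + 561.3·tan48.0° = 680.0 + 623.4 = 1303.4 kN/m
FS = R / T = 1303.4 / 540.2 = 2.413

FS = 2.41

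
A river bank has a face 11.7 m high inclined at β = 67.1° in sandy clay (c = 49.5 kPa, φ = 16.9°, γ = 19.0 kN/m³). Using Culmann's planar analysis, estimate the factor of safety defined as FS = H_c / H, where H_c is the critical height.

FS = 2.18

H_c = (4c/γ) · sinβ cosφ / [1 − cos(β − φ)]
    = (4·49.5/19.0) · sin67.1°·cos16.9° / [1 − cos50.2°]
    = 10.421 · 0.8814 / 0.3599 = 25.52 m
FS = H_c / H = 25.52 / 11.7 = 2.181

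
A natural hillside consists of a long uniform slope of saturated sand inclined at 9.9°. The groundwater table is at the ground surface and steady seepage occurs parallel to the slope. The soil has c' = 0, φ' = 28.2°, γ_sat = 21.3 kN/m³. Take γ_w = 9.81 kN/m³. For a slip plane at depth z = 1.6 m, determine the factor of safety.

With seepage parallel to the slope and the water table at the surface, the effective normal stress on the slip plane uses the buoyant unit weight γ' = γ_sat − γ_w while the driving shear stress uses γ_sat:
FS = [c' + γ' z cos²β tanφ'] / [γ_sat z sinβ cosβ]
(For c' = 0 this reduces to FS = (γ'/γ_sat)·tanφ'/tanβ.)
γ' = 21.3 − 9.81 = 11.49 kN/m³
Numerator = 0.0 + 11.49·1.6·cos²9.9°·tan28.2° = 0.0 + 11.49·1.6·0.9704·0.5362 = 9.566 kPa
Denominator = 21.3·1.6·sin9.9°·cos9.9° = 21.3·1.6·0.1719·0.9851 = 5.772 kPa
FS = 9.566 / 5.772 = 1.657

FS = 1.66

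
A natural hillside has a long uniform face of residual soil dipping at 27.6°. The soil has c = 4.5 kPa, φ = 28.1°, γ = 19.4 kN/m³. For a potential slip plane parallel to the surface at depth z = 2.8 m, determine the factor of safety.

For an infinite slope with a slip plane parallel to the surface (no pore pressure): FS = [c + γz cos²β tanφ] / [γz sinβ cosβ].
γz = 19.4·2.8 = 54.32 kN/m²
Numerator = 4.5 + 54.32·cos²27.6°·tan28.1° = 4.5 + 54.32·0.7854·0.5340 = 27.279 kPa
Denominator = 54.32·sin27.6°·cos27.6° = 54.32·0.4633·0.8862 = 22.302 kPa
FS = 27.279 / 22.302 = 1.223

FS = 1.22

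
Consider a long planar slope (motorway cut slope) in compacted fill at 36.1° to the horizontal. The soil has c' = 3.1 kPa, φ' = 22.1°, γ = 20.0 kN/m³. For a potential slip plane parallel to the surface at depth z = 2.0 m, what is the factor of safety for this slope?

FS = 0.72

For an infinite slope with a slip plane parallel to the surface (no pore pressure): FS = [c' + γz cos²β tanφ'] / [γz sinβ cosβ].
γz = 20.0·2.0 = 40.00 kN/m²
Numerator = 3.1 + 40.00·cos²36.1°·tan22.1° = 3.1 + 40.00·0.6528·0.4061 = 13.704 kPa
Denominator = 40.00·sin36.1°·cos36.1° = 40.00·0.5892·0.8080 = 19.043 kPa
FS = 13.704 / 19.043 = 0.720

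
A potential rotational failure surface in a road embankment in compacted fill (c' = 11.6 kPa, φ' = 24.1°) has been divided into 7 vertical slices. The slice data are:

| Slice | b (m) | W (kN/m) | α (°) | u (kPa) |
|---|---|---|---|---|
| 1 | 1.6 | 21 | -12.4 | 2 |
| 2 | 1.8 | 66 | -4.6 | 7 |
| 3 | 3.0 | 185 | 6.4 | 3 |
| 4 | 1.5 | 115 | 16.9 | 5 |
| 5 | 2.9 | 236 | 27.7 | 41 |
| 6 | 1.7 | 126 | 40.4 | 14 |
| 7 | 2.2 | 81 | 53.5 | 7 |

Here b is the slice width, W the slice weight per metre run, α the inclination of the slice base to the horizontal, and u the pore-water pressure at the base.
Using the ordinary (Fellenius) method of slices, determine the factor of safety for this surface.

Ordinary method of slices: FS = Σ[c'·Δl_i + (W_i cosα_i − u_i·Δl_i)·tanφ'] / Σ W_i sinα_i, with Δl_i = b_i / cosα_i.
Slice 1: Δl = 1.6/cos(-12.4°) = 1.638 m; N'_1 = 21·cos(-12.4°) − 2·1.638 = 17.2; c'Δl = 19.00; W sinα = -4.5
Slice 2: Δl = 1.8/cos(-4.6°) = 1.806 m; N'_2 = 66·cos(-4.6°) − 7·1.806 = 53.1; c'Δl = 20.95; W sinα = -5.3
Slice 3: Δl = 3.0/cos6.4° = 3.019 m; N'_3 = 185·cos6.4° − 3·3.019 = 174.8; c'Δl = 35.02; W sinα = 20.6
Slice 4: Δl = 1.5/cos16.9° = 1.568 m; N'_4 = 115·cos16.9° − 5·1.568 = 102.2; c'Δl = 18.19; W sinα = 33.4
Slice 5: Δl = 2.9/cos27.7° = 3.275 m; N'_5 = 236·cos27.7° − 41·3.275 = 74.7; c'Δl = 37.99; W sinα = 109.7
Slice 6: Δl = 1.7/cos40.4° = 2.232 m; N'_6 = 126·cos40.4° − 14·2.232 = 64.7; c'Δl = 25.89; W sinα = 81.7
Slice 7: Δl = 2.2/cos53.5° = 3.699 m; N'_7 = 81·cos53.5° − 7·3.699 = 22.3; c'Δl = 42.90; W sinα = 65.1
Σc'Δl = 199.9 kN/m; ΣN' = 509.0 kN/m; ΣW sinα = 300.7 kN/m
Resisting = 199.9 + 509.0·tan24.1° = 199.9 + 227.7 = 427.6 kN/m
FS = 427.6 / 300.7 = 1.422

FS = 1.42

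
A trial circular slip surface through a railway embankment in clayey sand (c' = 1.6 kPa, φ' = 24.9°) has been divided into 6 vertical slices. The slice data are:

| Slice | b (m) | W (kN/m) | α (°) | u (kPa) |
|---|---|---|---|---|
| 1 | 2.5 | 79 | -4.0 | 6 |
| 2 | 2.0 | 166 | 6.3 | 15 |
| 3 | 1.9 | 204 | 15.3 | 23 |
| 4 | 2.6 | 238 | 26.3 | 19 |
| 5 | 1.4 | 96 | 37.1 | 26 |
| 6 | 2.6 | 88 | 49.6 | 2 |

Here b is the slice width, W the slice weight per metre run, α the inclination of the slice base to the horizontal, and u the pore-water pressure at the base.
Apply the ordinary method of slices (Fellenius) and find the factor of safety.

FS = 1.00

Ordinary method of slices: FS = Σ[c'·Δl_i + (W_i cosα_i − u_i·Δl_i)·tanφ'] / Σ W_i sinα_i, with Δl_i = b_i / cosα_i.
Slice 1: Δl = 2.5/cos(-4.0°) = 2.506 m; N'_1 = 79·cos(-4.0°) − 6·2.506 = 63.8; c'Δl = 4.01; W sinα = -5.5
Slice 2: Δl = 2.0/cos6.3° = 2.012 m; N'_2 = 166·cos6.3° − 15·2.012 = 134.8; c'Δl = 3.22; W sinα = 18.2
Slice 3: Δl = 1.9/cos15.3° = 1.970 m; N'_3 = 204·cos15.3° − 23·1.970 = 151.5; c'Δl = 3.15; W sinα = 53.8
Slice 4: Δl = 2.6/cos26.3° = 2.900 m; N'_4 = 238·cos26.3° − 19·2.900 = 158.3; c'Δl = 4.64; W sinα = 105.5
Slice 5: Δl = 1.4/cos37.1° = 1.755 m; N'_5 = 96·cos37.1° − 26·1.755 = 30.9; c'Δl = 2.81; W sinα = 57.9
Slice 6: Δl = 2.6/cos49.6° = 4.012 m; N'_6 = 88·cos49.6° − 2·4.012 = 49.0; c'Δl = 6.42; W sinα = 67.0
Σc'Δl = 24.2 kN/m; ΣN' = 588.3 kN/m; ΣW sinα = 296.9 kN/m
Resisting = 24.2 + 588.3·tan24.9° = 24.2 + 273.1 = 297.3 kN/m
FS = 297.3 / 296.9 = 1.001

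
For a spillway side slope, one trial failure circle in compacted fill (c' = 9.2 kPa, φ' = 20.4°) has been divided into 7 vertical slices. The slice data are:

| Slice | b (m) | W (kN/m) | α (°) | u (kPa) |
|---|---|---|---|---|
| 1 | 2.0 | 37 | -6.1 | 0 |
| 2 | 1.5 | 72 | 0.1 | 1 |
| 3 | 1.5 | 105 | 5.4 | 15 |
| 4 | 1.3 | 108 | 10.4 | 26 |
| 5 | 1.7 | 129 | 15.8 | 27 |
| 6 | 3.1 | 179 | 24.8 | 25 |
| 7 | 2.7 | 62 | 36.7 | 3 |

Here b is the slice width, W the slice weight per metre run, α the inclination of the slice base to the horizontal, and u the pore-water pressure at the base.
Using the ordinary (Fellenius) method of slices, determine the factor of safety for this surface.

Ordinary method of slices: FS = Σ[c'·Δl_i + (W_i cosα_i − u_i·Δl_i)·tanφ'] / Σ W_i sinα_i, with Δl_i = b_i / cosα_i.
Slice 1: Δl = 2.0/cos(-6.1°) = 2.011 m; N'_1 = 37·cos(-6.1°) − 0·2.011 = 36.8; c'Δl = 18.50; W sinα = -3.9
Slice 2: Δl = 1.5/cos0.1° = 1.500 m; N'_2 = 72·cos0.1° − 1·1.500 = 70.5; c'Δl = 13.80; W sinα = 0.1
Slice 3: Δl = 1.5/cos5.4° = 1.507 m; N'_3 = 105·cos5.4° − 15·1.507 = 81.9; c'Δl = 13.86; W sinα = 9.9
Slice 4: Δl = 1.3/cos10.4° = 1.322 m; N'_4 = 108·cos10.4° − 26·1.322 = 71.9; c'Δl = 12.16; W sinα = 19.5
Slice 5: Δl = 1.7/cos15.8° = 1.767 m; N'_5 = 129·cos15.8° − 27·1.767 = 76.4; c'Δl = 16.25; W sinα = 35.1
Slice 6: Δl = 3.1/cos24.8° = 3.415 m; N'_6 = 179·cos24.8° − 25·3.415 = 77.1; c'Δl = 31.42; W sinα = 75.1
Slice 7: Δl = 2.7/cos36.7° = 3.368 m; N'_7 = 62·cos36.7° − 3·3.368 = 39.6; c'Δl = 30.98; W sinα = 37.1
Σc'Δl = 137.0 kN/m; ΣN' = 454.2 kN/m; ΣW sinα = 172.8 kN/m
Resisting = 137.0 + 454.2·tan20.4° = 137.0 + 168.9 = 305.9 kN/m
FS = 305.9 / 172.8 = 1.770

FS = 1.77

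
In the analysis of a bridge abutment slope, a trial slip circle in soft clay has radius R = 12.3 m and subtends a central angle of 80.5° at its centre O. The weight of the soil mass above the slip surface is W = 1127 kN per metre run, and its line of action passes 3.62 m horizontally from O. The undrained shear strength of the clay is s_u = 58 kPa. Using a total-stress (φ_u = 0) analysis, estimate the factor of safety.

FS = 3.02

Taking moments about the centre O, the resisting moment is provided by the undrained shear strength acting along the arc:
Arc length L_a = R·θ = 12.3·(80.5°·π/180) = 12.3·1.4050 = 17.28 m
M_R = s_u·L_a·R = 58·17.28·12.3 = 12328.5 kN·m/m
M_D = W·d = 1127·3.62 = 4079.7 kN·m/m
FS = M_R / M_D = 12328.5 / 4079.7 = 3.022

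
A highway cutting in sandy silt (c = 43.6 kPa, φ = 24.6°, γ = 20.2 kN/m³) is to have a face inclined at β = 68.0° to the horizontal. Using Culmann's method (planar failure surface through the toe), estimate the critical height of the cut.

H_c = 26.62 m

Culmann's analysis gives the critical failure plane at α_cr = (β + φ)/2 = (68.0 + 24.6)/2 = 46.3°, and the critical height
H_c = (4c/γ) · sinβ cosφ / [1 − cos(β − φ)]
    = (4·43.6/20.2) · sin68.0°·cos24.6° / [1 − cos(43.4°)]
    = 8.634 · 0.9272·0.9092 / [1 − 0.7266]
    = 8.634 · 0.8430 / 0.2734
    = 26.62 m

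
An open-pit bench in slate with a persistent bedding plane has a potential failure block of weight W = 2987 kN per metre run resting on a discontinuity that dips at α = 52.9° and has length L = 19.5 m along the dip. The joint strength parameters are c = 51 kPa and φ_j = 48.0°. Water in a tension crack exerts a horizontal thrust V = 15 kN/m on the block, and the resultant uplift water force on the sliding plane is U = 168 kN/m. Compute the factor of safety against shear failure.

FS = 1.17

Resolving the block weight along and normal to the plane and applying the Mohr–Coulomb strength on the joint:
N' = W cosα − U − V sinα = 2987·cos52.9° − 168 − 15·sin52.9° = 1621.8 kN/m
Driving force T = W sinα + V cosα = 2987·sin52.9° + 15·cos52.9° = 2391.4 kN/m
Resisting force R = c·L + N'·tanφ_j = 51·19.5 + 1621.8·tan48.0° = 994.5 + 1801.2 = 2795.7 kN/m
FS = R / T = 2795.7 / 2391.4 = 1.169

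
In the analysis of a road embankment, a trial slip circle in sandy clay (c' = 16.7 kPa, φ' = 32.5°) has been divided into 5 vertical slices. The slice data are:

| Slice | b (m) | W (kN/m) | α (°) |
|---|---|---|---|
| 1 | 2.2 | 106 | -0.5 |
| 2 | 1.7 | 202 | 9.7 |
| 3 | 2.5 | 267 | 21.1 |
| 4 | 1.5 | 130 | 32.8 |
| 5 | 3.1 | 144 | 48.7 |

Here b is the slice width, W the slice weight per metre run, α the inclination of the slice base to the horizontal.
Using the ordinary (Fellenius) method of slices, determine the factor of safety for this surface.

FS = 2.28

Ordinary method of slices: FS = Σ[c'·Δl_i + (W_i cosα_i)·tanφ'] / Σ W_i sinα_i, with Δl_i = b_i / cosα_i.
Slice 1: Δl = 2.2/cos(-0.5°) = 2.200 m; N'_1 = 106·cos(-0.5°) = 106.0; c'Δl = 36.74; W sinα = -0.9
Slice 2: Δl = 1.7/cos9.7° = 1.725 m; N'_2 = 202·cos9.7° = 199.1; c'Δl = 28.80; W sinα = 34.0
Slice 3: Δl = 2.5/cos21.1° = 2.680 m; N'_3 = 267·cos21.1° = 249.1; c'Δl = 44.75; W sinα = 96.1
Slice 4: Δl = 1.5/cos32.8° = 1.785 m; N'_4 = 130·cos32.8° = 109.3; c'Δl = 29.80; W sinα = 70.4
Slice 5: Δl = 3.1/cos48.7° = 4.697 m; N'_5 = 144·cos48.7° = 95.0; c'Δl = 78.44; W sinα = 108.2
Σc'Δl = 218.5 kN/m; ΣN' = 758.5 kN/m; ΣW sinα = 307.8 kN/m
Resisting = 218.5 + 758.5·tan32.5° = 218.5 + 483.2 = 701.8 kN/m
FS = 701.8 / 307.8 = 2.280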